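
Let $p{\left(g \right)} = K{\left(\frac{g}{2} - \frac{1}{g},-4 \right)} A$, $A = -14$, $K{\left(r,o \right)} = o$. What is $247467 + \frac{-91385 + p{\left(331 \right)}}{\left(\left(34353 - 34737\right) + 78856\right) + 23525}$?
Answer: $\frac{1201942870}{4857} \approx 2.4747 \cdot 10^{5}$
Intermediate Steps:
$p{\left(g \right)} = 56$ ($p{\left(g \right)} = \left(-4\right) \left(-14\right) = 56$)
$247467 + \frac{-91385 + p{\left(331 \right)}}{\left(\left(34353 - 34737\right) + 78856\right) + 23525} = 247467 + \frac{-91385 + 56}{\left(\left(34353 - 34737\right) + 78856\right) + 23525} = 247467 - \frac{91329}{\left(-384 + 78856\right) + 23525} = 247467 - \frac{91329}{78472 + 23525} = 247467 - \frac{91329}{101997} = 247467 - \frac{4349}{4857} = \frac{1201942870}{4857}$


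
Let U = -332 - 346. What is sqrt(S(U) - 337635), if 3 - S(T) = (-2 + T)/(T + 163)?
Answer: 2*I*sqrt(895487974)/103 ≈ 581.06*I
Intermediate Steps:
U = -678
S(T) = 3 - (-2 + T)/(163 + T) (S(T) = 3 - (-2 + T)/(T + 163) = 3 - (-2 + T)/(163 + T))
sqrt(S(U) - 337635) = sqrt((491 + 2*(-678))/(163 - 678) - 337635) = sqrt((491 - 1356)/(-515) - 337635) = sqrt(-1/515*(-865) - 337635) = sqrt(173/103 - 337635) = sqrt(-34776232/103) = 2*I*sqrt(895487974)/103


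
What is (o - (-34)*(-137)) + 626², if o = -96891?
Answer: 290327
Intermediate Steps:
(o - (-34)*(-137)) + 626² = (-96891 - (-34)*(-137)) + 626² = (-96891 - 1*4658) + 391876 = (-96891 - 4658) + 391876 = -101549 + 391876 = 290327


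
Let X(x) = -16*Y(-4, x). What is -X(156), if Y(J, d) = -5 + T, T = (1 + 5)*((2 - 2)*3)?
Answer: -80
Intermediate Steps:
T = 0 (T = 6*(0*3) = 6*0 = 0)
Y(J, d) = -5 (Y(J, d) = -5 + 0 = -5)
X(x) = 80 (X(x) = -16*(-5) = 80)
-X(156) = -1*80 = -80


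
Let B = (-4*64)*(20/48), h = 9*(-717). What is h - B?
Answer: -19039/3 ≈ -6346.3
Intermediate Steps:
h = -6453
B = -320/3 (B = -5120/48 = -256*5/12 = -320/3 ≈ -106.67)
h - B = -6453 - 1*(-320/3) = -6453 + 320/3 = -19039/3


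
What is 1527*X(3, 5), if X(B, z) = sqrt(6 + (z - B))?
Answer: 3054*sqrt(2) ≈ 4319.0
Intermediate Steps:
X(B, z) = sqrt(6 + z - B)
1527*X(3, 5) = 1527*sqrt(6 + 5 - 1*3) = 1527*sqrt(6 + 5 - 3) = 1527*sqrt(8) = 1527*(2*sqrt(2)) = 3054*sqrt(2)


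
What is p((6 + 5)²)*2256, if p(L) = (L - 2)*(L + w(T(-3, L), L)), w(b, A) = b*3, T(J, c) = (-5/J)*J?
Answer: 28457184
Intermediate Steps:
T(J, c) = -5
w(b, A) = 3*b
p(L) = (-15 + L)*(-2 + L) (p(L) = (L - 2)*(L + 3*(-5)) = (-2 + L)*(L - 15) = (-2 + L)*(-15 + L) = (-15 + L)*(-2 + L))
p((6 + 5)²)*2256 = (30 + ((6 + 5)²)² - 17*(6 + 5)²)*2256 = (30 + (11²)² - 17*11²)*2256 = (30 + 121² - 17*121)*2256 = (30 + 14641 - 2057)*2256 = 12614*2256 = 28457184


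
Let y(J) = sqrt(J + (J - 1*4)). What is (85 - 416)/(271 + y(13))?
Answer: -89701/73419 + 331*sqrt(22)/73419 ≈ -1.2006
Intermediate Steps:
y(J) = sqrt(-4 + 2*J) (y(J) = sqrt(J + (J - 4)) = sqrt(J + (-4 + J)) = sqrt(-4 + 2*J))
(85 - 416)/(271 + y(13)) = (85 - 416)/(271 + sqrt(-4 + 2*13)) = -331/(271 + sqrt(-4 + 26)) = -331/(271 + sqrt(22))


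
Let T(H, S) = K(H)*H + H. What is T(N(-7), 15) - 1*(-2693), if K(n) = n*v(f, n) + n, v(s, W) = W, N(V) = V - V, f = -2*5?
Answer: 2693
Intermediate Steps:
f = -10
N(V) = 0
K(n) = n + n² (K(n) = n*n + n = n² + n = n + n²)
T(H, S) = H + H²*(1 + H) (T(H, S) = (H*(1 + H))*H + H = H²*(1 + H) + H = H + H²*(1 + H))
T(N(-7), 15) - 1*(-2693) = 0*(1 + 0*(1 + 0)) - 1*(-2693) = 0*(1 + 0*1) + 2693 = 0*(1 + 0) + 2693 = 0*1 + 2693 = 0 + 2693 = 2693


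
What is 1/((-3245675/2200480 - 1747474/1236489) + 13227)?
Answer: 544173862944/7196215980555769 ≈ 7.5619e-5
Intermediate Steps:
1/((-3245675/2200480 - 1747474/1236489) + 13227) = 1/((-3245675*1/2200480 - 1747474*1/1236489) + 13227) = 1/((-649135/440096 - 1747474/1236489) + 13227) = 1/(-1571704604519/544173862944 + 13227) = 1/(7196215980555769/544173862944) = 544173862944/7196215980555769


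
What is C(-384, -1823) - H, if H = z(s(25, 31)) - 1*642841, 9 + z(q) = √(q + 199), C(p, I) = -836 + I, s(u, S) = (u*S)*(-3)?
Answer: 640191 - I*√2126 ≈ 6.4019e+5 - 46.109*I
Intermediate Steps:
s(u, S) = -3*S*u (s(u, S) = (S*u)*(-3) = -3*S*u)
z(q) = -9 + √(199 + q) (z(q) = -9 + √(q + 199) = -9 + √(199 + q))
H = -642850 + I*√2126 (H = (-9 + √(199 - 3*31*25)) - 1*642841 = (-9 + √(199 - 2325)) - 642841 = (-9 + √(-2126)) - 642841 = (-9 + I*√2126) - 642841 = -642850 + I*√2126 ≈ -6.4285e+5 + 46.109*I)
C(-384, -1823) - H = (-836 - 1823) - (-642850 + I*√2126) = -2659 + (642850 - I*√2126) = 640191 - I*√2126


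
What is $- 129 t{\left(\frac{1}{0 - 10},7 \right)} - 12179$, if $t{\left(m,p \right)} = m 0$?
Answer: $-12179$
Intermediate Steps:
$t{\left(m,p \right)} = 0$
$- 129 t{\left(\frac{1}{0 - 10},7 \right)} - 12179 = \left(-129\right) 0 - 12179 = 0 - 12179 = -12179$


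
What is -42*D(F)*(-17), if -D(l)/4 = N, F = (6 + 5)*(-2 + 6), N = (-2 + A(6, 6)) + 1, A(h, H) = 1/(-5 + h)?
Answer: 0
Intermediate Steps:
N = 0 (N = (-2 + 1/(-5 + 6)) + 1 = (-2 + 1/1) + 1 = (-2 + 1) + 1 = -1 + 1 = 0)
F = 44 (F = 11*4 = 44)
D(l) = 0 (D(l) = -4*0 = 0)
-42*D(F)*(-17) = -42*0*(-17) = 0*(-17) = 0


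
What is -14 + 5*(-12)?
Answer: -74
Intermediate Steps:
-14 + 5*(-12) = -14 - 60 = -74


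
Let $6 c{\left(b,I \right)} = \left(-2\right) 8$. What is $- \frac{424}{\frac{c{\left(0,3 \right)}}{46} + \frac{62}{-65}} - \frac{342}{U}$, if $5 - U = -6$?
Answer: $\frac{9683022}{24959} \approx 387.96$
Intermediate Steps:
$U = 11$ ($U = 5 - -6 = 5 + 6 = 11$)
$c{\left(b,I \right)} = - \frac{8}{3}$ ($c{\left(b,I \right)} = \frac{\left(-2\right) 8}{6} = \frac{1}{6} \left(-16\right) = - \frac{8}{3}$)
$- \frac{424}{\frac{c{\left(0,3 \right)}}{46} + \frac{62}{-65}} - \frac{342}{U} = - \frac{424}{- \frac{8}{3 \cdot 46} + \frac{62}{-65}} - \frac{342}{11} = - \frac{424}{\left(- \frac{8}{3}\right) \frac{1}{46} + 62 \left(- \frac{1}{65}\right)} - \frac{342}{11} = - \frac{424}{- \frac{4}{69} - \frac{62}{65}} - \frac{342}{11} = - \frac{424}{- \frac{4538}{4485}} - \frac{342}{11} = \left(-424\right) \left(- \frac{4485}{4538}\right) - \frac{342}{11} = \frac{950820}{2269} - \frac{342}{11} = \frac{9683022}{24959}$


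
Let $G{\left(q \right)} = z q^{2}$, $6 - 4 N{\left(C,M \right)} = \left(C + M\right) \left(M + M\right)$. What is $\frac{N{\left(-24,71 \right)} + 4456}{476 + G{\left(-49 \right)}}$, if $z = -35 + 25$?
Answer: $- \frac{2789}{23534} \approx -0.11851$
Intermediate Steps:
$N{\left(C,M \right)} = \frac{3}{2} - \frac{M \left(C + M\right)}{2}$ ($N{\left(C,M \right)} = \frac{3}{2} - \frac{\left(C + M\right) \left(M + M\right)}{4} = \frac{3}{2} - \frac{\left(C + M\right) 2 M}{4} = \frac{3}{2} - \frac{2 M \left(C + M\right)}{4} = \frac{3}{2} - \frac{M \left(C + M\right)}{2}$)
$z = -10$
$G{\left(q \right)} = - 10 q^{2}$
$\frac{N{\left(-24,71 \right)} + 4456}{476 + G{\left(-49 \right)}} = \frac{\left(\frac{3}{2} - \frac{71^{2}}{2} - \left(-12\right) 71\right) + 4456}{476 - 10 \left(-49\right)^{2}} = \frac{\left(\frac{3}{2} - \frac{5041}{2} + 852\right) + 4456}{476 - 24010} = \frac{-1667 + 4456}{-23534} = 2789 \left(- \frac{1}{23534}\right) = - \frac{2789}{23534}$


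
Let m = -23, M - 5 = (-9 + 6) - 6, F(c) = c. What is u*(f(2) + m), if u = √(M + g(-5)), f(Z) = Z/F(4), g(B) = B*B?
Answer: -45*√21/2 ≈ -103.11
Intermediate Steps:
g(B) = B²
f(Z) = Z/4
M = -4 (M = 5 + ((-9 + 6) - 6) = 5 + (-3 - 6) = 5 - 9 = -4)
u = √21 (u = √(-4 + (-5)²) = √(-4 + 25) = √21 ≈ 4.5826)
u*(f(2) + m) = √21*((¼)*2 - 23) = √21*(½ - 23) = √21*(-45/2) = -45*√21/2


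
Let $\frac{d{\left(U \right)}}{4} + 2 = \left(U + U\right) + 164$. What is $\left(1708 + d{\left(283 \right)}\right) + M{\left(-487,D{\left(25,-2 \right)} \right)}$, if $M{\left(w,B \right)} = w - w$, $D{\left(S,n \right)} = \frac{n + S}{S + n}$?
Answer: $4620$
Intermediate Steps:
$D{\left(S,n \right)} = 1$ ($D{\left(S,n \right)} = \frac{S + n}{S + n} = 1$)
$d{\left(U \right)} = 648 + 8 U$ ($d{\left(U \right)} = -8 + 4 \left(\left(U + U\right) + 164\right) = -8 + 4 \left(2 U + 164\right) = -8 + 4 \left(164 + 2 U\right) = -8 + \left(656 + 8 U\right) = 648 + 8 U$)
$M{\left(w,B \right)} = 0$
$\left(1708 + d{\left(283 \right)}\right) + M{\left(-487,D{\left(25,-2 \right)} \right)} = \left(1708 + \left(648 + 8 \cdot 283\right)\right) + 0 = \left(1708 + \left(648 + 2264\right)\right) + 0 = \left(1708 + 2912\right) + 0 = 4620 + 0 = 4620$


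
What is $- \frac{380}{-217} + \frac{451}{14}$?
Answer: $\frac{14741}{434} \approx 33.965$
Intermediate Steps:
$- \frac{380}{-217} + \frac{451}{14} = \left(-380\right) \left(- \frac{1}{217}\right) + 451 \cdot \frac{1}{14} = \frac{380}{217} + \frac{451}{14} = \frac{14741}{434}$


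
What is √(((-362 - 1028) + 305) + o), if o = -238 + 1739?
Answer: 4*√26 ≈ 20.396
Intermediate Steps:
o = 1501
√(((-362 - 1028) + 305) + o) = √(((-362 - 1028) + 305) + 1501) = √((-1390 + 305) + 1501) = √(-1085 + 1501) = √416 = 4*√26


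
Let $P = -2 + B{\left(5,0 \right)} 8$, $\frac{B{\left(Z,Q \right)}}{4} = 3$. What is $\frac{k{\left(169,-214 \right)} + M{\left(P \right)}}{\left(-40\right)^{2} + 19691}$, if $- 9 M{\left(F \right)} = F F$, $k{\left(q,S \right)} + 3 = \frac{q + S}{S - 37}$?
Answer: $- \frac{2224208}{48096369} \approx -0.046245$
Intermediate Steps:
$B{\left(Z,Q \right)} = 12$ ($B{\left(Z,Q \right)} = 4 \cdot 3 = 12$)
$k{\left(q,S \right)} = -3 + \frac{S + q}{-37 + S}$ ($k{\left(q,S \right)} = -3 + \frac{q + S}{S - 37} = -3 + \frac{S + q}{-37 + S}$)
$P = 94$ ($P = -2 + 12 \cdot 8 = -2 + 96 = 94$)
$M{\left(F \right)} = - \frac{F^{2}}{9}$ ($M{\left(F \right)} = - \frac{F F}{9} = - \frac{F^{2}}{9}$)
$\frac{k{\left(169,-214 \right)} + M{\left(P \right)}}{\left(-40\right)^{2} + 19691} = \frac{\frac{111 + 169 - -428}{-37 - 214} - \frac{94^{2}}{9}}{\left(-40\right)^{2} + 19691} = \frac{\frac{111 + 169 + 428}{-251} - \frac{8836}{9}}{1600 + 19691} = \frac{\left(- \frac{1}{251}\right) 708 - \frac{8836}{9}}{21291} = \left(- \frac{708}{251} - \frac{8836}{9}\right) \frac{1}{21291} = \left(- \frac{2224208}{2259}\right) \frac{1}{21291} = - \frac{2224208}{48096369}$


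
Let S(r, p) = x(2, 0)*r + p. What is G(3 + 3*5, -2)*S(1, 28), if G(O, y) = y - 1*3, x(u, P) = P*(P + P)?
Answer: -140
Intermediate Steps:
x(u, P) = 2*P² (x(u, P) = P*(2*P) = 2*P²)
G(O, y) = -3 + y (G(O, y) = y - 3 = -3 + y)
S(r, p) = p (S(r, p) = (2*0²)*r + p = (2*0)*r + p = 0*r + p = 0 + p = p)
G(3 + 3*5, -2)*S(1, 28) = (-3 - 2)*28 = -5*28 = -140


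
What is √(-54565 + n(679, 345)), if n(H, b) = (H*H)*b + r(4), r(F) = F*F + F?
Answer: 10*√1590046 ≈ 12610.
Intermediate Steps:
r(F) = F + F² (r(F) = F² + F = F + F²)
n(H, b) = 20 + b*H² (n(H, b) = (H*H)*b + 4*(1 + 4) = H²*b + 4*5 = b*H² + 20 = 20 + b*H²)
√(-54565 + n(679, 345)) = √(-54565 + (20 + 345*679²)) = √(-54565 + (20 + 345*461041)) = √(-54565 + (20 + 159059145)) = √(-54565 + 159059165) = √159004600 = 10*√1590046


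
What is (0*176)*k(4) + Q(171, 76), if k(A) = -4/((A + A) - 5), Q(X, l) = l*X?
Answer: 12996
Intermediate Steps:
Q(X, l) = X*l
k(A) = -4/(-5 + 2*A) (k(A) = -4/(2*A - 5) = -4/(-5 + 2*A))
(0*176)*k(4) + Q(171, 76) = (0*176)*(-4/(-5 + 2*4)) + 171*76 = 0*(-4/(-5 + 8)) + 12996 = 0*(-4/3) + 12996 = 0 + 12996 = 12996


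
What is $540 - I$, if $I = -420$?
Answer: $960$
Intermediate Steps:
$540 - I = 540 - -420 = 540 + 420 = 960$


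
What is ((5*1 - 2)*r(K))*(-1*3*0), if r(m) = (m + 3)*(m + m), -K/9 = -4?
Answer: 0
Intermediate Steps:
K = 36 (K = -9*(-4) = 36)
r(m) = 2*m*(3 + m) (r(m) = (3 + m)*(2*m) = 2*m*(3 + m))
((5*1 - 2)*r(K))*(-1*3*0) = ((5*1 - 2)*(2*36*(3 + 36)))*(-1*3*0) = ((5 - 2)*(2*36*39))*(-3*0) = (3*2808)*0 = 8424*0 = 0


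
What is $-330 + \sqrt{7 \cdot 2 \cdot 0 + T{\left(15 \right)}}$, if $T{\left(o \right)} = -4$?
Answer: $-330 + 2 i \approx -330.0 + 2.0 i$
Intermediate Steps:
$-330 + \sqrt{7 \cdot 2 \cdot 0 + T{\left(15 \right)}} = -330 + \sqrt{7 \cdot 2 \cdot 0 - 4} = -330 + \sqrt{14 \cdot 0 - 4} = -330 + \sqrt{0 - 4} = -330 + \sqrt{-4} = -330 + 2 i$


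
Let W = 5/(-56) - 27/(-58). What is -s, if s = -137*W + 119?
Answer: -109549/1624 ≈ -67.456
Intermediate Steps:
W = 611/1624 (W = 5*(-1/56) - 27*(-1/58) = -5/56 + 27/58 = 611/1624 ≈ 0.37623)
s = 109549/1624 (s = -137*611/1624 + 119 = -83707/1624 + 119 = 109549/1624 ≈ 67.456)
-s = -1*109549/1624 = -109549/1624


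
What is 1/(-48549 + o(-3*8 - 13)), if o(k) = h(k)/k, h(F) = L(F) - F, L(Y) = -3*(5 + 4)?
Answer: -37/1796323 ≈ -2.0598e-5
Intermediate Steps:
L(Y) = -27 (L(Y) = -3*9 = -27)
h(F) = -27 - F
o(k) = (-27 - k)/k
1/(-48549 + o(-3*8 - 13)) = 1/(-48549 + (-27 - (-3*8 - 13))/(-3*8 - 13)) = 1/(-48549 + (-27 - (-24 - 13))/(-24 - 13)) = 1/(-48549 + (-27 - 1*(-37))/(-37)) = 1/(-48549 - (-27 + 37)/37) = 1/(-48549 - 1/37*10) = 1/(-48549 - 10/37) = 1/(-1796323/37) = -37/1796323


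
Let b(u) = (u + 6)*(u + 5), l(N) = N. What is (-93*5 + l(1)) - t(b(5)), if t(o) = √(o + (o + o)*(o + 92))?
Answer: -464 - 45*√22 ≈ -675.07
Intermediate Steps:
b(u) = (5 + u)*(6 + u) (b(u) = (6 + u)*(5 + u) = (5 + u)*(6 + u))
t(o) = √(o + 2*o*(92 + o)) (t(o) = √(o + (2*o)*(92 + o)) = √(o + 2*o*(92 + o)))
(-93*5 + l(1)) - t(b(5)) = (-93*5 + 1) - √((30 + 5² + 11*5)*(185 + 2*(30 + 5² + 11*5))) = (-465 + 1) - √((30 + 25 + 55)*(185 + 2*(30 + 25 + 55))) = -464 - √(110*(185 + 2*110)) = -464 - √(110*(185 + 220)) = -464 - √(110*405) = -464 - √44550 = -464 - 45*√22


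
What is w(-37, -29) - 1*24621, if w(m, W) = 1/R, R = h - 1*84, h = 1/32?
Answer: -66156659/2687 ≈ -24621.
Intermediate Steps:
h = 1/32 ≈ 0.031250
R = -2687/32 (R = 1/32 - 1*84 = 1/32 - 84 = -2687/32 ≈ -83.969)
w(m, W) = -32/2687 (w(m, W) = 1/(-2687/32) = -32/2687)
w(-37, -29) - 1*24621 = -32/2687 - 1*24621 = -32/2687 - 24621 = -66156659/2687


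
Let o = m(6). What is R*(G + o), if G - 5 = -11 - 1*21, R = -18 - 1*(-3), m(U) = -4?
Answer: 465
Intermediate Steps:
o = -4
R = -15 (R = -18 + 3 = -15)
G = -27 (G = 5 + (-11 - 1*21) = 5 + (-11 - 21) = 5 - 32 = -27)
R*(G + o) = -15*(-27 - 4) = -15*(-31) = 465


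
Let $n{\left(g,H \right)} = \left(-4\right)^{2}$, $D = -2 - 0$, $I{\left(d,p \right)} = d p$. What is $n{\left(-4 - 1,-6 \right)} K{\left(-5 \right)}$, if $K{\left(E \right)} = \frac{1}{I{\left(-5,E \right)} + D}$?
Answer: $\frac{16}{23} \approx 0.69565$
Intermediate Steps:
$D = -2$ ($D = -2 + 0 = -2$)
$K{\left(E \right)} = \frac{1}{-2 - 5 E}$ ($K{\left(E \right)} = \frac{1}{- 5 E - 2} = \frac{1}{-2 - 5 E}$)
$n{\left(g,H \right)} = 16$
$n{\left(-4 - 1,-6 \right)} K{\left(-5 \right)} = 16 \left(- \frac{1}{2 + 5 \left(-5\right)}\right) = 16 \left(- \frac{1}{2 - 25}\right) = 16 \left(- \frac{1}{-23}\right) = 16 \left(\left(-1\right) \left(- \frac{1}{23}\right)\right) = 16 \cdot \frac{1}{23} = \frac{16}{23}$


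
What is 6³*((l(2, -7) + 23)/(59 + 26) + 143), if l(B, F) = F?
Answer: 2628936/85 ≈ 30929.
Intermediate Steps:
6³*((l(2, -7) + 23)/(59 + 26) + 143) = 6³*((-7 + 23)/(59 + 26) + 143) = 216*(16/85 + 143) = 216*(12171/85) = 2628936/85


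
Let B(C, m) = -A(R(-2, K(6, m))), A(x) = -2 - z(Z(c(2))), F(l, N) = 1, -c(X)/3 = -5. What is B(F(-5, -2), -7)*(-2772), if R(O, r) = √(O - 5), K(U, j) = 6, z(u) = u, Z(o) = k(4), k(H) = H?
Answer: -16632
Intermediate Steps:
c(X) = 15 (c(X) = -3*(-5) = 15)
Z(o) = 4
R(O, r) = √(-5 + O)
A(x) = -6 (A(x) = -2 - 1*4 = -2 - 4 = -6)
B(C, m) = 6 (B(C, m) = -1*(-6) = 6)
B(F(-5, -2), -7)*(-2772) = 6*(-2772) = -16632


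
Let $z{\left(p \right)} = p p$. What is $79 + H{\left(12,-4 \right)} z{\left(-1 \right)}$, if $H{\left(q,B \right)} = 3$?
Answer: $82$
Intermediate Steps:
$z{\left(p \right)} = p^{2}$
$79 + H{\left(12,-4 \right)} z{\left(-1 \right)} = 79 + 3 \left(-1\right)^{2} = 79 + 3 \cdot 1 = 79 + 3 = 82$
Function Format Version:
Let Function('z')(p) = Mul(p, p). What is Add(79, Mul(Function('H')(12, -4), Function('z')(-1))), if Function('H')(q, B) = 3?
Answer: 82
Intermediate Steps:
Function('z')(p) = Pow(p, 2)
Add(79, Mul(Function('H')(12, -4), Function('z')(-1))) = Add(79, Mul(3, Pow(-1, 2))) = Add(79, Mul(3, 1)) = Add(79, 3) = 82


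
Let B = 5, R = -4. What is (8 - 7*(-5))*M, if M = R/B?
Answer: -172/5 ≈ -34.400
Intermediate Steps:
M = -⅘ (M = -4/5 = -4*⅕ = -⅘ ≈ -0.80000)
(8 - 7*(-5))*M = (8 - 7*(-5))*(-⅘) = (8 + 35)*(-⅘) = 43*(-⅘) = -172/5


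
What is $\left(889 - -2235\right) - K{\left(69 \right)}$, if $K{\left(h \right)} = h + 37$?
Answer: $3018$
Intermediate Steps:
$K{\left(h \right)} = 37 + h$
$\left(889 - -2235\right) - K{\left(69 \right)} = \left(889 - -2235\right) - \left(37 + 69\right) = \left(889 + 2235\right) - 106 = 3124 - 106 = 3018$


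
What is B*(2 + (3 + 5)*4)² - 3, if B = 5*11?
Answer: 63577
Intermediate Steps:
B = 55
B*(2 + (3 + 5)*4)² - 3 = 55*(2 + (3 + 5)*4)² - 3 = 55*(2 + 8*4)² - 3 = 55*(2 + 32)² - 3 = 55*34² - 3 = 55*1156 - 3 = 63580 - 3 = 63577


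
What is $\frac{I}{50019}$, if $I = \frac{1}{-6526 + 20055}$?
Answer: $\frac{1}{676707051} \approx 1.4777 \cdot 10^{-9}$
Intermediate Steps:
$I = \frac{1}{13529} \approx 7.3915 \cdot 10^{-5}$
$\frac{I}{50019} = \frac{1}{13529 \cdot 50019} = \frac{1}{13529} \cdot \frac{1}{50019} = \frac{1}{676707051}$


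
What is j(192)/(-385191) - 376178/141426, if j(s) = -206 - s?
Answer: -8046894025/3026445687 ≈ -2.6589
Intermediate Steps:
j(192)/(-385191) - 376178/141426 = (-206 - 1*192)/(-385191) - 376178/141426 = (-206 - 192)*(-1/385191) - 376178*1/141426 = -398*(-1/385191) - 188089/70713 = 398/385191 - 188089/70713 = -8046894025/3026445687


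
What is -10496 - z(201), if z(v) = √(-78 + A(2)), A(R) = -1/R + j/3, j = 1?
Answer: -10496 - I*√2814/6 ≈ -10496.0 - 8.8412*I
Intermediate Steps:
A(R) = ⅓ - 1/R (A(R) = -1/R + 1/3 = -1/R + 1*(⅓) = -1/R + ⅓ = ⅓ - 1/R)
z(v) = I*√2814/6 (z(v) = √(-78 + (⅓)*(-3 + 2)/2) = √(-78 + (⅓)*(½)*(-1)) = √(-78 - ⅙) = √(-469/6) = I*√2814/6)
-10496 - z(201) = -10496 - I*√2814/6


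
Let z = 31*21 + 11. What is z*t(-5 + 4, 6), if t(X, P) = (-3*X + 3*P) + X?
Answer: 13240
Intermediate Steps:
t(X, P) = -2*X + 3*P
z = 662 (z = 651 + 11 = 662)
z*t(-5 + 4, 6) = 662*(-2*(-5 + 4) + 3*6) = 662*(-2*(-1) + 18) = 662*(2 + 18) = 662*20 = 13240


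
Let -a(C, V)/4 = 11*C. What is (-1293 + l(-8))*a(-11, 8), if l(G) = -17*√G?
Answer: -625812 - 16456*I*√2 ≈ -6.2581e+5 - 23272.0*I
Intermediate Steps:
a(C, V) = -44*C
(-1293 + l(-8))*a(-11, 8) = (-1293 - 34*I*√2)*(-44*(-11)) = (-1293 - 34*I*√2)*484 = -625812 - 16456*I*√2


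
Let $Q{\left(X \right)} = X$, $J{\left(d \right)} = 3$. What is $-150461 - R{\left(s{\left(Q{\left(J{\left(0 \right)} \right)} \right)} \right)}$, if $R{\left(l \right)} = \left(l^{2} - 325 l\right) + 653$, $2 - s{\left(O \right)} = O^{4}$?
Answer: $-183030$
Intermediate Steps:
$s{\left(O \right)} = 2 - O^{4}$
$R{\left(l \right)} = 653 + l^{2} - 325 l$
$-150461 - R{\left(s{\left(Q{\left(J{\left(0 \right)} \right)} \right)} \right)} = -150461 - \left(653 + \left(2 - 3^{4}\right)^{2} - 325 \left(2 - 3^{4}\right)\right) = -150461 - \left(653 + \left(2 - 81\right)^{2} - 325 \left(2 - 81\right)\right) = -150461 - \left(653 + \left(-79\right)^{2} - -25675\right) = -150461 - \left(653 + 6241 + 25675\right) = -150461 - 32569 = -183030$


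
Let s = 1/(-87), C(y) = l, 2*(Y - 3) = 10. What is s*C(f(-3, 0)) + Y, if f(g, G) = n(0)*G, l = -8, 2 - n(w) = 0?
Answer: 704/87 ≈ 8.0919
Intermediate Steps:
n(w) = 2 (n(w) = 2 - 1*0 = 2 + 0 = 2)
f(g, G) = 2*G
Y = 8 (Y = 3 + (½)*10 = 3 + 5 = 8)
C(y) = -8
s = -1/87 ≈ -0.011494
s*C(f(-3, 0)) + Y = -1/87*(-8) + 8 = 8/87 + 8 = 704/87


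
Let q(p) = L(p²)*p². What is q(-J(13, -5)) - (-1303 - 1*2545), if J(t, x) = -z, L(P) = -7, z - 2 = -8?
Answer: 3596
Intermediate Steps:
z = -6 (z = 2 - 8 = -6)
J(t, x) = 6 (J(t, x) = -1*(-6) = 6)
q(p) = -7*p²
q(-J(13, -5)) - (-1303 - 1*2545) = -7*(-1*6)² - (-1303 - 1*2545) = -7*(-6)² - (-1303 - 2545) = -7*36 - 1*(-3848) = -252 + 3848 = 3596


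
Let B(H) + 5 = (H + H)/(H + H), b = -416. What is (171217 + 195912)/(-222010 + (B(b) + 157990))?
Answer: -367129/64024 ≈ -5.7342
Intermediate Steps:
B(H) = -4 (B(H) = -5 + (H + H)/(H + H) = -5 + (2*H)/((2*H)) = -5 + (2*H)*(1/(2*H)) = -5 + 1 = -4)
(171217 + 195912)/(-222010 + (B(b) + 157990)) = (171217 + 195912)/(-222010 + (-4 + 157990)) = 367129/(-222010 + 157986) = 367129/(-64024) = 367129*(-1/64024) = -367129/64024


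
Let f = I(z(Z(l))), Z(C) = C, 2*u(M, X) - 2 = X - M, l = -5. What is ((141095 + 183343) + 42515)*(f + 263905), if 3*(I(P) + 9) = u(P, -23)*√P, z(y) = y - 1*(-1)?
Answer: 96837428888 - 6238201*I/3 ≈ 9.6837e+10 - 2.0794e+6*I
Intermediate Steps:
u(M, X) = 1 + X/2 - M/2 (u(M, X) = 1 + (X - M)/2 = 1 + (X/2 - M/2) = 1 + X/2 - M/2)
z(y) = 1 + y (z(y) = y + 1 = 1 + y)
I(P) = -9 + √P*(-21/2 - P/2)/3 (I(P) = -9 + ((1 + (½)*(-23) - P/2)*√P)/3 = -9 + ((1 - 23/2 - P/2)*√P)/3 = -9 + ((-21/2 - P/2)*√P)/3 = -9 + (√P*(-21/2 - P/2))/3 = -9 + √P*(-21/2 - P/2)/3)
f = -9 - 17*I/3 (f = -9 - √(1 - 5)*(21 + (1 - 5))/6 = -9 - √(-4)*(21 - 4)/6 = -9 - ⅙*2*I*17 = -9 - 17*I/3 ≈ -9.0 - 5.6667*I)
((141095 + 183343) + 42515)*(f + 263905) = ((141095 + 183343) + 42515)*((-9 - 17*I/3) + 263905) = (324438 + 42515)*(263896 - 17*I/3) = 366953*(263896 - 17*I/3) = 96837428888 - 6238201*I/3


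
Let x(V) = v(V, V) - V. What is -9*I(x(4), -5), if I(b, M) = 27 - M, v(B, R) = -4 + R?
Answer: -288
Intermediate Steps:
x(V) = -4 (x(V) = (-4 + V) - V = -4)
-9*I(x(4), -5) = -9*(27 - 1*(-5)) = -9*(27 + 5) = -9*32 = -288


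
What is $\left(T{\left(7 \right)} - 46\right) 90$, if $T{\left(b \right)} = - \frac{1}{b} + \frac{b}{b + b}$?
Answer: $- \frac{28755}{7} \approx -4107.9$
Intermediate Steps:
$T{\left(b \right)} = \frac{1}{2} - \frac{1}{b}$ ($T{\left(b \right)} = - \frac{1}{b} + \frac{b}{2 b} = - \frac{1}{b} + b \frac{1}{2 b} = - \frac{1}{b} + \frac{1}{2} = \frac{1}{2} - \frac{1}{b}$)
$\left(T{\left(7 \right)} - 46\right) 90 = \left(\frac{-2 + 7}{2 \cdot 7} - 46\right) 90 = \left(\frac{1}{2} \cdot \frac{1}{7} \cdot 5 - 46\right) 90 = \left(\frac{5}{14} - 46\right) 90 = \left(- \frac{639}{14}\right) 90 = - \frac{28755}{7}$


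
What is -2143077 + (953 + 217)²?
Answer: -774177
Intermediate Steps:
-2143077 + (953 + 217)² = -2143077 + 1170² = -2143077 + 1368900 = -774177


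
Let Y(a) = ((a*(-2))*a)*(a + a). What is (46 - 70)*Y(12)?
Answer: 165888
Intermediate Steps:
Y(a) = -4*a**3 (Y(a) = ((-2*a)*a)*(2*a) = (-2*a**2)*(2*a) = -4*a**3)
(46 - 70)*Y(12) = (46 - 70)*(-4*12**3) = -(-96)*1728 = -24*(-6912) = 165888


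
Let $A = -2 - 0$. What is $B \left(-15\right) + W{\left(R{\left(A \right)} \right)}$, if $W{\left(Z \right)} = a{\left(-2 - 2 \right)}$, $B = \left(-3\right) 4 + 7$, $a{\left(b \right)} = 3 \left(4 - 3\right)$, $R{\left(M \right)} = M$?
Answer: $78$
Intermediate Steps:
$A = -2$ ($A = -2 + 0 = -2$)
$a{\left(b \right)} = 3$ ($a{\left(b \right)} = 3 \cdot 1 = 3$)
$B = -5$ ($B = -12 + 7 = -5$)
$W{\left(Z \right)} = 3$
$B \left(-15\right) + W{\left(R{\left(A \right)} \right)} = \left(-5\right) \left(-15\right) + 3 = 75 + 3 = 78$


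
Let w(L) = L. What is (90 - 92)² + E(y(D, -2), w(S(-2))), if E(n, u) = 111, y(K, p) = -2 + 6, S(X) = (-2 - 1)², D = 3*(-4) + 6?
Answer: 115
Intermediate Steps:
D = -6 (D = -12 + 6 = -6)
S(X) = 9 (S(X) = (-3)² = 9)
y(K, p) = 4
(90 - 92)² + E(y(D, -2), w(S(-2))) = (90 - 92)² + 111 = (-2)² + 111 = 4 + 111 = 115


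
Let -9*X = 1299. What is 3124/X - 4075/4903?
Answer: -47715391/2122999 ≈ -22.475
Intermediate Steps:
X = -433/3 (X = -1/9*1299 = -433/3 ≈ -144.33)
3124/X - 4075/4903 = 3124/(-433/3) - 4075/4903 = 3124*(-3/433) - 4075*1/4903 = -9372/433 - 4075/4903 = -47715391/2122999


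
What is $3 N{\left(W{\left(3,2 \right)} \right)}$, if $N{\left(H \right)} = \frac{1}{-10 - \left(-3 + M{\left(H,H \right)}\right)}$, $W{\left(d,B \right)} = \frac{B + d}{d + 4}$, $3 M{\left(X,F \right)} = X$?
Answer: $- \frac{63}{152} \approx -0.41447$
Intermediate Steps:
$M{\left(X,F \right)} = \frac{X}{3}$
$W{\left(d,B \right)} = \frac{B + d}{4 + d}$
$N{\left(H \right)} = \frac{1}{-7 - \frac{H}{3}}$ ($N{\left(H \right)} = \frac{1}{-10 - \left(-3 + \frac{H}{3}\right)} = \frac{1}{-7 - \frac{H}{3}}$)
$3 N{\left(W{\left(3,2 \right)} \right)} = 3 \left(- \frac{3}{21 + \frac{2 + 3}{4 + 3}}\right) = 3 \left(- \frac{3}{21 + \frac{1}{7} \cdot 5}\right) = 3 \left(- \frac{3}{21 + \frac{5}{7}}\right) = 3 \left(- \frac{3}{\frac{152}{7}}\right) = 3 \left(\left(-3\right) \frac{7}{152}\right) = 3 \left(- \frac{21}{152}\right) = - \frac{63}{152}$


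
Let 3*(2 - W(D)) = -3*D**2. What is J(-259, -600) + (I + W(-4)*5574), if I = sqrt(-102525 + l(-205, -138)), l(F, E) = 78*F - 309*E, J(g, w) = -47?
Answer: 100285 + I*sqrt(75873) ≈ 1.0029e+5 + 275.45*I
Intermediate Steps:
l(F, E) = -309*E + 78*F
W(D) = 2 + D**2 (W(D) = 2 - (-1)*D**2 = 2 + D**2)
I = I*sqrt(75873) (I = sqrt(-102525 + (-309*(-138) + 78*(-205))) = sqrt(-102525 + (42642 - 15990)) = sqrt(-102525 + 26652) = sqrt(-75873) = I*sqrt(75873) ≈ 275.45*I)
J(-259, -600) + (I + W(-4)*5574) = -47 + (I*sqrt(75873) + (2 + (-4)**2)*5574) = -47 + (I*sqrt(75873) + (2 + 16)*5574) = -47 + (I*sqrt(75873) + 18*5574) = -47 + (I*sqrt(75873) + 100332) = -47 + (100332 + I*sqrt(75873)) = 100285 + I*sqrt(75873)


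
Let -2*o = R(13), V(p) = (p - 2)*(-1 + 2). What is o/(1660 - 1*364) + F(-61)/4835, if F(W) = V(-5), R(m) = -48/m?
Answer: -79/3394170 ≈ -2.3275e-5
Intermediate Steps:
V(p) = -2 + p (V(p) = (-2 + p)*1 = -2 + p)
F(W) = -7 (F(W) = -2 - 5 = -7)
o = 24/13 (o = -(-24)/13 = -1/2*(-48/13) = 24/13 ≈ 1.8462)
o/(1660 - 1*364) + F(-61)/4835 = 24/(13*(1660 - 1*364)) - 7/4835 = 24/(13*(1660 - 364)) - 7*1/4835 = (24/13)/1296 - 7/4835 = (24/13)*(1/1296) - 7/4835 = 1/702 - 7/4835 = -79/3394170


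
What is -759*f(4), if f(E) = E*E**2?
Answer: -48576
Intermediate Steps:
f(E) = E**3
-759*f(4) = -759*4**3 = -759*64 = -48576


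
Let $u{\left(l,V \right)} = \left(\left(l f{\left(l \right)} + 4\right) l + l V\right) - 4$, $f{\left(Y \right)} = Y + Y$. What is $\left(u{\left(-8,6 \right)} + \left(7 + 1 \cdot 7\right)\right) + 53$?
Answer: $-1041$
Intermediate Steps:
$f{\left(Y \right)} = 2 Y$
$u{\left(l,V \right)} = -4 + V l + l \left(4 + 2 l^{2}\right)$ ($u{\left(l,V \right)} = \left(\left(l 2 l + 4\right) l + l V\right) - 4 = \left(\left(2 l^{2} + 4\right) l + V l\right) - 4 = \left(\left(4 + 2 l^{2}\right) l + V l\right) - 4 = \left(l \left(4 + 2 l^{2}\right) + V l\right) - 4 = \left(V l + l \left(4 + 2 l^{2}\right)\right) - 4 = -4 + V l + l \left(4 + 2 l^{2}\right)$)
$\left(u{\left(-8,6 \right)} + \left(7 + 1 \cdot 7\right)\right) + 53 = \left(\left(-4 + 2 \left(-8\right)^{3} + 4 \left(-8\right) + 6 \left(-8\right)\right) + \left(7 + 1 \cdot 7\right)\right) + 53 = \left(\left(-4 + 2 \left(-512\right) - 32 - 48\right) + \left(7 + 7\right)\right) + 53 = \left(\left(-4 - 1024 - 32 - 48\right) + 14\right) + 53 = \left(-1108 + 14\right) + 53 = -1094 + 53 = -1041$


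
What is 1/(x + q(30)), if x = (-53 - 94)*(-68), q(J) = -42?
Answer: 1/9954 ≈ 0.00010046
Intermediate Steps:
x = 9996 (x = -147*(-68) = 9996)
1/(x + q(30)) = 1/(9996 - 42) = 1/9954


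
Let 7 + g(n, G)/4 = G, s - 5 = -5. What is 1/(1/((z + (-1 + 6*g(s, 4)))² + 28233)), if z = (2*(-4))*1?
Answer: 34794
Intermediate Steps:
s = 0 (s = 5 - 5 = 0)
g(n, G) = -28 + 4*G
z = -8 (z = -8*1 = -8)
1/(1/((z + (-1 + 6*g(s, 4)))² + 28233)) = 1/(1/((-8 + (-1 + 6*(-28 + 4*4)))² + 28233)) = 1/(1/((-8 + (-1 + 6*(-28 + 16)))² + 28233)) = 1/(1/((-8 + (-1 + 6*(-12)))² + 28233)) = 1/(1/((-8 + (-1 - 72))² + 28233)) = 1/(1/((-8 - 73)² + 28233)) = 1/(1/((-81)² + 28233)) = 1/(1/(6561 + 28233)) = 1/(1/34794) = 34794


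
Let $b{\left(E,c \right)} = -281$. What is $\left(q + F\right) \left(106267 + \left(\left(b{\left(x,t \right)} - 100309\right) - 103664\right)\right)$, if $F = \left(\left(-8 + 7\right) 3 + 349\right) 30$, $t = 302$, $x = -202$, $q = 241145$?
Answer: $-24646180175$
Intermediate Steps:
$F = 10380$ ($F = \left(\left(-1\right) 3 + 349\right) 30 = \left(-3 + 349\right) 30 = 346 \cdot 30 = 10380$)
$\left(q + F\right) \left(106267 + \left(\left(b{\left(x,t \right)} - 100309\right) - 103664\right)\right) = \left(241145 + 10380\right) \left(106267 - 204254\right) = 251525 \left(106267 - 204254\right) = 251525 \left(-97987\right) = -24646180175$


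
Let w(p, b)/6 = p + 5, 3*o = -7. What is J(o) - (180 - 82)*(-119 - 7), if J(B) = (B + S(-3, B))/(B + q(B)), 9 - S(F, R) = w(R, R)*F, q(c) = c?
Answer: 86354/7 ≈ 12336.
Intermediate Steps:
o = -7/3 (o = (⅓)*(-7) = -7/3 ≈ -2.3333)
w(p, b) = 30 + 6*p (w(p, b) = 6*(p + 5) = 6*(5 + p) = 30 + 6*p)
S(F, R) = 9 - F*(30 + 6*R) (S(F, R) = 9 - (30 + 6*R)*F = 9 - F*(30 + 6*R))
J(B) = (99 + 19*B)/(2*B) (J(B) = (B + (9 - 6*(-3)*(5 + B)))/(B + B) = (B + (9 + (90 + 18*B)))/((2*B)) = (B + (99 + 18*B))*(1/(2*B)) = (99 + 19*B)*(1/(2*B)) = (99 + 19*B)/(2*B))
J(o) - (180 - 82)*(-119 - 7) = (99 + 19*(-7/3))/(2*(-7/3)) - (180 - 82)*(-119 - 7) = (½)*(-3/7)*(99 - 133/3) - 98*(-126) = (½)*(-3/7)*(164/3) - 1*(-12348) = -82/7 + 12348 = 86354/7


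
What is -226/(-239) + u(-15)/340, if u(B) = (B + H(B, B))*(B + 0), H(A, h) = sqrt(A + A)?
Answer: 26123/16252 - 3*I*sqrt(30)/68 ≈ 1.6074 - 0.24164*I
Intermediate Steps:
H(A, h) = sqrt(2)*sqrt(A) (H(A, h) = sqrt(2*A) = sqrt(2)*sqrt(A))
u(B) = B*(B + sqrt(2)*sqrt(B)) (u(B) = (B + sqrt(2)*sqrt(B))*(B + 0) = (B + sqrt(2)*sqrt(B))*B = B*(B + sqrt(2)*sqrt(B)))
-226/(-239) + u(-15)/340 = -226/(-239) - 15*(-15 + sqrt(2)*sqrt(-15))/340 = -226*(-1/239) - 15*(-15 + sqrt(2)*(I*sqrt(15)))*(1/340) = 226/239 - 15*(-15 + I*sqrt(30))*(1/340) = 226/239 + (225 - 15*I*sqrt(30))*(1/340) = 226/239 + (45/68 - 3*I*sqrt(30)/68) = 26123/16252 - 3*I*sqrt(30)/68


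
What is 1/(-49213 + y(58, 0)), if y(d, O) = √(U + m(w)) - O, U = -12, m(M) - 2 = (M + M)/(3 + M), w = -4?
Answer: -49213/2421919371 - I*√2/2421919371 ≈ -2.032e-5 - 5.8392e-10*I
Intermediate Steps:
m(M) = 2 + 2*M/(3 + M) (m(M) = 2 + (M + M)/(3 + M) = 2 + (2*M)/(3 + M) = 2 + 2*M/(3 + M))
y(d, O) = -O + I*√2 (y(d, O) = √(-12 + 2*(3 + 2*(-4))/(3 - 4)) - O = √(-12 + 2*(3 - 8)/(-1)) - O = √(-12 + 2*(-1)*(-5)) - O = √(-12 + 10) - O = √(-2) - O = I*√2 - O = -O + I*√2)
1/(-49213 + y(58, 0)) = 1/(-49213 + (-1*0 + I*√2)) = 1/(-49213 + (0 + I*√2)) = 1/(-49213 + I*√2)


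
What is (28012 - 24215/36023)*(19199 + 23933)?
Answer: 43522433495052/36023 ≈ 1.2082e+9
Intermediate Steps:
(28012 - 24215/36023)*(19199 + 23933) = (28012 - 24215*1/36023)*43132 = (28012 - 24215/36023)*43132 = (1009052061/36023)*43132 = 43522433495052/36023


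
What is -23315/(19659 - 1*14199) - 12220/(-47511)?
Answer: -69399851/17294004 ≈ -4.0129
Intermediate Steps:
-23315/(19659 - 1*14199) - 12220/(-47511) = -23315/(19659 - 14199) - 12220*(-1/47511) = -23315/5460 + 12220/47511 = -23315*1/5460 + 12220/47511 = -4663/1092 + 12220/47511 = -69399851/17294004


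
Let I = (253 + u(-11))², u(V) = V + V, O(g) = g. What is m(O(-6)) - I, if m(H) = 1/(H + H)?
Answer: -640333/12 ≈ -53361.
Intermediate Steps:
u(V) = 2*V
m(H) = 1/(2*H)
I = 53361 (I = (253 + 2*(-11))² = (253 - 22)² = 231² = 53361)
m(O(-6)) - I = (½)/(-6) - 1*53361 = (½)*(-⅙) - 53361 = -1/12 - 53361 = -640333/12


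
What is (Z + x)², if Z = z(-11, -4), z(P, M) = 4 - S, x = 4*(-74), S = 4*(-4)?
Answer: 76176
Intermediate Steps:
S = -16
x = -296
z(P, M) = 20 (z(P, M) = 4 - 1*(-16) = 4 + 16 = 20)
Z = 20
(Z + x)² = (20 - 296)² = (-276)² = 76176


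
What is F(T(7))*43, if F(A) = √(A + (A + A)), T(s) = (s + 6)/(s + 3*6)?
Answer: 43*√39/5 ≈ 53.707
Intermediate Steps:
T(s) = (6 + s)/(18 + s) (T(s) = (6 + s)/(s + 18) = (6 + s)/(18 + s))
F(A) = √3*√A (F(A) = √(A + 2*A) = √(3*A) = √3*√A)
F(T(7))*43 = (√3*√((6 + 7)/(18 + 7)))*43 = (√3*√(13/25))*43 = (√3*(√13/5))*43 = (√39/5)*43 = 43*√39/5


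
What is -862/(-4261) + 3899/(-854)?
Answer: -2268213/519842 ≈ -4.3633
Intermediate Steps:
-862/(-4261) + 3899/(-854) = -862*(-1/4261) + 3899*(-1/854) = 862/4261 - 557/122 = -2268213/519842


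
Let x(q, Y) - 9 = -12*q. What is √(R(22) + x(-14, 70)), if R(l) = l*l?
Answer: √661 ≈ 25.710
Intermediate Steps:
R(l) = l²
x(q, Y) = 9 - 12*q
√(R(22) + x(-14, 70)) = √(22² + (9 - 12*(-14))) = √(484 + (9 + 168)) = √(484 + 177) = √661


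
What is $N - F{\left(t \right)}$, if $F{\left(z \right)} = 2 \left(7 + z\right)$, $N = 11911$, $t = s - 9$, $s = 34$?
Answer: $11847$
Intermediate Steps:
$t = 25$ ($t = 34 - 9 = 25$)
$F{\left(z \right)} = 14 + 2 z$
$N - F{\left(t \right)} = 11911 - \left(14 + 2 \cdot 25\right) = 11911 - \left(14 + 50\right) = 11911 - 64 = 11847$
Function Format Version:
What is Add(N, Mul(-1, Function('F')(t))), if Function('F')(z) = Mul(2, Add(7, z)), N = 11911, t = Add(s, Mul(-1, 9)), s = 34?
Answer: 11847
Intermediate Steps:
t = 25 (t = Add(34, Mul(-1, 9)) = Add(34, -9) = 25)
Function('F')(z) = Add(14, Mul(2, z))
Add(N, Mul(-1, Function('F')(t))) = Add(11911, Mul(-1, Add(14, Mul(2, 25)))) = Add(11911, Mul(-1, Add(14, 50))) = Add(11911, Mul(-1, 64)) = Add(11911, -64) = 11847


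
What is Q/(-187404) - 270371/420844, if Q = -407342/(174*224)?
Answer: -246836024309267/384244160211072 ≈ -0.64239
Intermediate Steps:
Q = -203671/19488 (Q = -407342/38976 = -407342*1/38976 = -203671/19488 ≈ -10.451)
Q/(-187404) - 270371/420844 = -203671/19488/(-187404) - 270371/420844 = -203671/19488*(-1/187404) - 270371*1/420844 = 203671/3652129152 - 270371/420844 = -246836024309267/384244160211072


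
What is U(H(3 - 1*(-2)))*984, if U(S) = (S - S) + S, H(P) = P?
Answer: 4920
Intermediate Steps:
U(S) = S (U(S) = 0 + S = S)
U(H(3 - 1*(-2)))*984 = (3 - 1*(-2))*984 = (3 + 2)*984 = 5*984 = 4920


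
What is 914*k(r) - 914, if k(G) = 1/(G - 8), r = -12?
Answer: -9597/10 ≈ -959.70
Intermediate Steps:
k(G) = 1/(-8 + G)
914*k(r) - 914 = 914/(-8 - 12) - 914 = 914/(-20) - 914 = 914*(-1/20) - 914 = -457/10 - 914 = -9597/10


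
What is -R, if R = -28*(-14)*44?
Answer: -17248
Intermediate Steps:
R = 17248 (R = 392*44 = 17248)
-R = -1*17248 = -17248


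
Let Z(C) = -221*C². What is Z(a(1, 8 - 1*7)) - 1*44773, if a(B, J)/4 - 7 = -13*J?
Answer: -172069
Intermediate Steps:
a(B, J) = 28 - 52*J (a(B, J) = 28 + 4*(-13*J) = 28 - 52*J)
Z(a(1, 8 - 1*7)) - 1*44773 = -221*(28 - 52*(8 - 1*7))² - 1*44773 = -221*(28 - 52*(8 - 7))² - 44773 = -221*(28 - 52*1)² - 44773 = -221*(28 - 52)² - 44773 = -221*(-24)² - 44773 = -221*576 - 44773 = -127296 - 44773 = -172069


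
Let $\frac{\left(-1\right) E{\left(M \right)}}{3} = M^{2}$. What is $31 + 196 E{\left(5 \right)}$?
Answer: $-14669$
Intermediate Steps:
$E{\left(M \right)} = - 3 M^{2}$
$31 + 196 E{\left(5 \right)} = 31 + 196 \left(- 3 \cdot 5^{2}\right) = 31 + 196 \left(\left(-3\right) 25\right) = 31 + 196 \left(-75\right) = 31 - 14700 = -14669$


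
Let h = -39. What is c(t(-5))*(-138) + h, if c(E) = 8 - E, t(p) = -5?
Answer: -1833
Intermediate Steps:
c(t(-5))*(-138) + h = (8 - 1*(-5))*(-138) - 39 = (8 + 5)*(-138) - 39 = 13*(-138) - 39 = -1794 - 39 = -1833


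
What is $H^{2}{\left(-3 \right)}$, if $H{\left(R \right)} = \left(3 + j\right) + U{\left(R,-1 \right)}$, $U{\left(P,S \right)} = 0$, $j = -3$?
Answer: $0$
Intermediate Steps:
$H{\left(R \right)} = 0$ ($H{\left(R \right)} = \left(3 - 3\right) + 0 = 0 + 0 = 0$)
$H^{2}{\left(-3 \right)} = 0^{2} = 0$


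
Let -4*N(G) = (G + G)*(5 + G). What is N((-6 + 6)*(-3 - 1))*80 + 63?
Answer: 63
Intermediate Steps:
N(G) = -G*(5 + G)/2 (N(G) = -(G + G)*(5 + G)/4 = -2*G*(5 + G)/4 = -G*(5 + G)/2)
N((-6 + 6)*(-3 - 1))*80 + 63 = -(-6 + 6)*(-3 - 1)*(5 + (-6 + 6)*(-3 - 1))/2*80 + 63 = -0*(-4)*(5 + 0*(-4))/2*80 + 63 = -1/2*0*(5 + 0)*80 + 63 = -1/2*0*5*80 + 63 = 0*80 + 63 = 0 + 63 = 63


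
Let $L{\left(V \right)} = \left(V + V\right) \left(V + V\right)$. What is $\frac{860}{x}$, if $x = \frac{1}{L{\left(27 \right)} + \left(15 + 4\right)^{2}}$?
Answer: $2818220$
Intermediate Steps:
$L{\left(V \right)} = 4 V^{2}$ ($L{\left(V \right)} = 2 V 2 V = 4 V^{2}$)
$x = \frac{1}{3277}$ ($x = \frac{1}{4 \cdot 27^{2} + \left(15 + 4\right)^{2}} = \frac{1}{4 \cdot 729 + 19^{2}} = \frac{1}{2916 + 361} = \frac{1}{3277} \approx 0.00030516$)
$\frac{860}{x} = 860 \frac{1}{\frac{1}{3277}} = 860 \cdot 3277 = 2818220$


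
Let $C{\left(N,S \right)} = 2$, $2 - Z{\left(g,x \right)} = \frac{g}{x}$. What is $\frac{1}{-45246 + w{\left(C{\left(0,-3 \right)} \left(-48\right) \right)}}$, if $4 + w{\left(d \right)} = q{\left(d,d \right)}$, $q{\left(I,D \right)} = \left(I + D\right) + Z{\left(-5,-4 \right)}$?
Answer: $- \frac{4}{181765} \approx -2.2006 \cdot 10^{-5}$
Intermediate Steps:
$Z{\left(g,x \right)} = 2 - \frac{g}{x}$
$q{\left(I,D \right)} = \frac{3}{4} + D + I$ ($q{\left(I,D \right)} = \left(I + D\right) + \left(2 - - \frac{5}{-4}\right) = \left(D + I\right) + \left(2 - \left(-5\right) \left(- \frac{1}{4}\right)\right) = \left(D + I\right) + \left(2 - \frac{5}{4}\right) = \left(D + I\right) + \frac{3}{4} = \frac{3}{4} + D + I$)
$w{\left(d \right)} = - \frac{13}{4} + 2 d$ ($w{\left(d \right)} = -4 + \left(\frac{3}{4} + d + d\right) = -4 + \left(\frac{3}{4} + 2 d\right) = - \frac{13}{4} + 2 d$)
$\frac{1}{-45246 + w{\left(C{\left(0,-3 \right)} \left(-48\right) \right)}} = \frac{1}{-45246 + \left(- \frac{13}{4} + 2 \cdot 2 \left(-48\right)\right)} = \frac{1}{-45246 + \left(- \frac{13}{4} + 2 \left(-96\right)\right)} = \frac{1}{-45246 - \frac{781}{4}} = \frac{1}{- \frac{181765}{4}} = - \frac{4}{181765}$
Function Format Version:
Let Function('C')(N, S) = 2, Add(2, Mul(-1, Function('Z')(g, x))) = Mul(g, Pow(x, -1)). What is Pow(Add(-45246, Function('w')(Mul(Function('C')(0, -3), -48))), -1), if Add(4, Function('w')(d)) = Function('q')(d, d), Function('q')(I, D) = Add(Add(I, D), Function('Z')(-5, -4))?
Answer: Rational(-4, 181765) ≈ -2.2006e-5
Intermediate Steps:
Function('Z')(g, x) = Add(2, Mul(-1, g, Pow(x, -1))) (Function('Z')(g, x) = Add(2, Mul(-1, Mul(g, Pow(x, -1)))) = Add(2, Mul(-1, g, Pow(x, -1))))
Function('q')(I, D) = Add(Rational(3, 4), D, I) (Function('q')(I, D) = Add(Add(I, D), Add(2, Mul(-1, -5, Pow(-4, -1)))) = Add(Add(D, I), Add(2, Mul(-1, -5, Rational(-1, 4)))) = Add(Add(D, I), Add(2, Rational(-5, 4))) = Add(Add(D, I), Rational(3, 4)) = Add(Rational(3, 4), D, I))
Function('w')(d) = Add(Rational(-13, 4), Mul(2, d)) (Function('w')(d) = Add(-4, Add(Rational(3, 4), d, d)) = Add(-4, Add(Rational(3, 4), Mul(2, d))) = Add(Rational(-13, 4), Mul(2, d)))
Pow(Add(-45246, Function('w')(Mul(Function('C')(0, -3), -48))), -1) = Pow(Add(-45246, Add(Rational(-13, 4), Mul(2, Mul(2, -48)))), -1) = Pow(Add(-45246, Add(Rational(-13, 4), Mul(2, -96))), -1) = Pow(Add(-45246, Add(Rational(-13, 4), -192)), -1) = Pow(Add(-45246, Rational(-781, 4)), -1) = Pow(Rational(-181765, 4), -1) = Rational(-4, 181765)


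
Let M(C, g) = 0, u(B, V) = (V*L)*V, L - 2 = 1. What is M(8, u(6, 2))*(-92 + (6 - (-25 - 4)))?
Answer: 0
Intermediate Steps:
L = 3 (L = 2 + 1 = 3)
u(B, V) = 3*V**2 (u(B, V) = (V*3)*V = (3*V)*V = 3*V**2)
M(8, u(6, 2))*(-92 + (6 - (-25 - 4))) = 0*(-92 + (6 - (-25 - 4))) = 0*(-92 + (6 - 1*(-29))) = 0*(-92 + (6 + 29)) = 0*(-92 + 35) = 0*(-57) = 0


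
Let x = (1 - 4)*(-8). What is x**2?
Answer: 576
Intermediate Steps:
x = 24 (x = -3*(-8) = 24)
x**2 = 24**2 = 576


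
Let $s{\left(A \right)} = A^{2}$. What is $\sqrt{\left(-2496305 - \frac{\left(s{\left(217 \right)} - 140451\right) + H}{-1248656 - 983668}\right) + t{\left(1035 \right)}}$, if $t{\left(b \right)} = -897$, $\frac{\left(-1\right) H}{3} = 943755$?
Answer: $\frac{5 i \sqrt{13826932711623547}}{372054} \approx 1580.3 i$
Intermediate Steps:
$H = -2831265$ ($H = \left(-3\right) 943755 = -2831265$)
$\sqrt{\left(-2496305 - \frac{\left(s{\left(217 \right)} - 140451\right) + H}{-1248656 - 983668}\right) + t{\left(1035 \right)}} = \sqrt{\left(-2496305 - \frac{\left(217^{2} - 140451\right) - 2831265}{-1248656 - 983668}\right) - 897} = \sqrt{\left(-2496305 - \frac{\left(47089 - 140451\right) - 2831265}{-2232324}\right) - 897} = \sqrt{\left(-2496305 - \left(-93362 - 2831265\right) \left(- \frac{1}{2232324}\right)\right) - 897} = \sqrt{\left(-2496305 - \left(-2924627\right) \left(- \frac{1}{2232324}\right)\right) - 897} = \sqrt{\left(-2496305 - \frac{2924627}{2232324}\right) - 897} = \sqrt{- \frac{5572564487447}{2232324} - 897} = \sqrt{- \frac{5574566882075}{2232324}} = \frac{5 i \sqrt{13826932711623547}}{372054}$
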